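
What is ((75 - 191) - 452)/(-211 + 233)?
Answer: -284/11 ≈ -25.818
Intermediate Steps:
((75 - 191) - 452)/(-211 + 233) = (-116 - 452)/22 = -568*1/22 = -284/11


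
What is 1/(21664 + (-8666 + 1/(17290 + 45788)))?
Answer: 63078/819887845 ≈ 7.6935e-5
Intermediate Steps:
1/(21664 + (-8666 + 1/(17290 + 45788))) = 1/(21664 + (-8666 + 1/63078)) = 1/(21664 - 546633947/63078) = 1/(819887845/63078) = 63078/819887845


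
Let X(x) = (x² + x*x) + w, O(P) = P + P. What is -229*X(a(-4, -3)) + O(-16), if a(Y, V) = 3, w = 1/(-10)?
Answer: -41311/10 ≈ -4131.1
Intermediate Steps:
O(P) = 2*P
w = -⅒ ≈ -0.10000
X(x) = -⅒ + 2*x² (X(x) = (x² + x*x) - ⅒ = (x² + x²) - ⅒ = 2*x² - ⅒ = -⅒ + 2*x²)
-229*X(a(-4, -3)) + O(-16) = -229*(-⅒ + 2*3²) + 2*(-16) = -229*(-⅒ + 2*9) - 32 = -229*(-⅒ + 18) - 32 = -229*179/10 - 32 = -40991/10 - 32 = -41311/10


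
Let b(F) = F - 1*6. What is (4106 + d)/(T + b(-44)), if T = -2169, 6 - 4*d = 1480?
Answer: -7475/4438 ≈ -1.6843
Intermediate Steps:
d = -737/2 (d = 3/2 - ¼*1480 = 3/2 - 370 = -737/2 ≈ -368.50)
b(F) = -6 + F (b(F) = F - 6 = -6 + F)
(4106 + d)/(T + b(-44)) = (4106 - 737/2)/(-2169 + (-6 - 44)) = 7475/(2*(-2169 - 50)) = (7475/2)/(-2219) = (7475/2)*(-1/2219) = -7475/4438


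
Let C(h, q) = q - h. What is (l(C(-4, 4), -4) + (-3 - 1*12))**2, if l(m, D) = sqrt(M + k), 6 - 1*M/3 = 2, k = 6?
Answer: 243 - 90*sqrt(2) ≈ 115.72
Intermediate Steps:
M = 12 (M = 18 - 3*2 = 18 - 6 = 12)
l(m, D) = 3*sqrt(2) (l(m, D) = sqrt(12 + 6) = sqrt(18) = 3*sqrt(2))
(l(C(-4, 4), -4) + (-3 - 1*12))**2 = (3*sqrt(2) + (-3 - 1*12))**2 = (3*sqrt(2) + (-3 - 12))**2 = (3*sqrt(2) - 15)**2 = (-15 + 3*sqrt(2))**2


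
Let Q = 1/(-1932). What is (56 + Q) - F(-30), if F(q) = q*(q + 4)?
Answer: -1398769/1932 ≈ -724.00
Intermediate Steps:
Q = -1/1932 ≈ -0.00051760
F(q) = q*(4 + q)
(56 + Q) - F(-30) = (56 - 1/1932) - (-30)*(4 - 30) = 108191/1932 - (-30)*(-26) = 108191/1932 - 1*780 = 108191/1932 - 780 = -1398769/1932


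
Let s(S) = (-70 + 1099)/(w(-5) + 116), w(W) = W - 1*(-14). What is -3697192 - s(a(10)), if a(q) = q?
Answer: -462150029/125 ≈ -3.6972e+6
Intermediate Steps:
w(W) = 14 + W (w(W) = W + 14 = 14 + W)
s(S) = 1029/125 (s(S) = (-70 + 1099)/((14 - 5) + 116) = 1029/(9 + 116) = 1029/125)
-3697192 - s(a(10)) = -3697192 - 1*1029/125 = -3697192 - 1029/125 = -462150029/125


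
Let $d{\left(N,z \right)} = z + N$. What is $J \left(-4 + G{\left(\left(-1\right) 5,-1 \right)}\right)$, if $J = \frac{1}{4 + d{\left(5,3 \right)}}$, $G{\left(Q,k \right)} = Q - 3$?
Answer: $-1$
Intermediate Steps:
$G{\left(Q,k \right)} = -3 + Q$
$d{\left(N,z \right)} = N + z$
$J = \frac{1}{12}$ ($J = \frac{1}{4 + \left(5 + 3\right)} = \frac{1}{4 + 8} = \frac{1}{12} \approx 0.083333$)
$J \left(-4 + G{\left(\left(-1\right) 5,-1 \right)}\right) = \frac{-4 - 8}{12} = \frac{1}{12} \left(-12\right) = -1$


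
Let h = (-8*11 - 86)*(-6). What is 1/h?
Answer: 1/1044 ≈ 0.00095785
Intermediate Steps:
h = 1044 (h = (-88 - 86)*(-6) = -174*(-6) = 1044)
1/h = 1/1044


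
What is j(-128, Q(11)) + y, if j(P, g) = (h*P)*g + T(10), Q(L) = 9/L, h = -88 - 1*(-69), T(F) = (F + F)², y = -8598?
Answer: -68290/11 ≈ -6208.2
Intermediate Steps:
T(F) = 4*F² (T(F) = (2*F)² = 4*F²)
h = -19 (h = -88 + 69 = -19)
j(P, g) = 400 - 19*P*g (j(P, g) = (-19*P)*g + 4*10² = -19*P*g + 4*100 = -19*P*g + 400 = 400 - 19*P*g)
j(-128, Q(11)) + y = (400 - 19*(-128)*9/11) - 8598 = (400 + 21888/11) - 8598 = 26288/11 - 8598 = -68290/11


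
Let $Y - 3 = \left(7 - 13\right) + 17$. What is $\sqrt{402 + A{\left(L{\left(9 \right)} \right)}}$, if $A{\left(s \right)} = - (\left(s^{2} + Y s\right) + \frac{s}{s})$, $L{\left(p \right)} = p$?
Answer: $\sqrt{194} \approx 13.928$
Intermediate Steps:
$Y = 14$ ($Y = 3 + \left(\left(7 - 13\right) + 17\right) = 3 + \left(-6 + 17\right) = 3 + 11 = 14$)
$A{\left(s \right)} = -1 - s^{2} - 14 s$ ($A{\left(s \right)} = - (\left(s^{2} + 14 s\right) + \frac{s}{s}) = - (\left(s^{2} + 14 s\right) + 1) = - (1 + s^{2} + 14 s) = -1 - s^{2} - 14 s$)
$\sqrt{402 + A{\left(L{\left(9 \right)} \right)}} = \sqrt{402 - 208} = \sqrt{194}$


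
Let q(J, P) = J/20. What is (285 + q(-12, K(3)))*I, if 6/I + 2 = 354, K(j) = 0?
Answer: 2133/440 ≈ 4.8477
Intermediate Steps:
q(J, P) = J/20 (q(J, P) = J*(1/20) = J/20)
I = 3/176 (I = 6/(-2 + 354) = 6/352 = 6*(1/352) = 3/176 ≈ 0.017045)
(285 + q(-12, K(3)))*I = (285 + (1/20)*(-12))*(3/176) = (285 - ⅗)*(3/176) = (1422/5)*(3/176) = 2133/440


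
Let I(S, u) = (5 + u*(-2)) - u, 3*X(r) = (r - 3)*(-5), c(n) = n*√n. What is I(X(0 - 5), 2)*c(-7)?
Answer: 7*I*√7 ≈ 18.52*I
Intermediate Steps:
c(n) = n^(3/2)
X(r) = 5 - 5*r/3 (X(r) = ((r - 3)*(-5))/3 = ((-3 + r)*(-5))/3 = (15 - 5*r)/3 = 5 - 5*r/3)
I(S, u) = 5 - 3*u (I(S, u) = (5 - 2*u) - u = 5 - 3*u)
I(X(0 - 5), 2)*c(-7) = (5 - 3*2)*(-7)^(3/2) = (5 - 6)*(-7*I*√7) = -(-7)*I*√7 = 7*I*√7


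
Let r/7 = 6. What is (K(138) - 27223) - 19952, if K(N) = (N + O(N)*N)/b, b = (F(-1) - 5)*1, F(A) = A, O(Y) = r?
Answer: -48164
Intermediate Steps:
r = 42 (r = 7*6 = 42)
O(Y) = 42
b = -6 (b = (-1 - 5)*1 = -6*1 = -6)
K(N) = -43*N/6 (K(N) = (N + 42*N)/(-6) = (43*N)*(-⅙) = -43*N/6)
(K(138) - 27223) - 19952 = (-43/6*138 - 27223) - 19952 = (-989 - 27223) - 19952 = -28212 - 19952 = -48164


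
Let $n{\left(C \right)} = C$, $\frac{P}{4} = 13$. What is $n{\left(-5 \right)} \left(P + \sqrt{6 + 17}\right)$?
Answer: $-260 - 5 \sqrt{23} \approx -283.98$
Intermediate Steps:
$P = 52$ ($P = 4 \cdot 13 = 52$)
$n{\left(-5 \right)} \left(P + \sqrt{6 + 17}\right) = - 5 \left(52 + \sqrt{6 + 17}\right) = - 5 \left(52 + \sqrt{23}\right) = -260 - 5 \sqrt{23}$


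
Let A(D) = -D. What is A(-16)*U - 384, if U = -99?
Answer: -1968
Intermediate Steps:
A(-16)*U - 384 = -1*(-16)*(-99) - 384 = 16*(-99) - 384 = -1584 - 384 = -1968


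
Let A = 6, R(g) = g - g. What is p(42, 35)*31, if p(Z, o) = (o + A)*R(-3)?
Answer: 0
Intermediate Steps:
R(g) = 0
p(Z, o) = 0 (p(Z, o) = (o + 6)*0 = (6 + o)*0 = 0)
p(42, 35)*31 = 0*31 = 0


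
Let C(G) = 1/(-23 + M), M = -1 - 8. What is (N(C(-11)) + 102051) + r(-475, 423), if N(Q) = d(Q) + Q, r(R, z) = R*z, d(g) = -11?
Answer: -3164321/32 ≈ -98885.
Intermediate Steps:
M = -9
C(G) = -1/32 (C(G) = 1/(-23 - 9) = 1/(-32) = -1/32)
N(Q) = -11 + Q
(N(C(-11)) + 102051) + r(-475, 423) = ((-11 - 1/32) + 102051) - 475*423 = (-353/32 + 102051) - 200925 = 3265279/32 - 200925 = -3164321/32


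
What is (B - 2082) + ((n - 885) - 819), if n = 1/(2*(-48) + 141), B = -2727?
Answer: -293084/45 ≈ -6513.0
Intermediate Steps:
n = 1/45 (n = 1/(-96 + 141) = 1/45 ≈ 0.022222)
(B - 2082) + ((n - 885) - 819) = (-2727 - 2082) + ((1/45 - 885) - 819) = -4809 + (-39824/45 - 819) = -4809 - 76679/45 = -293084/45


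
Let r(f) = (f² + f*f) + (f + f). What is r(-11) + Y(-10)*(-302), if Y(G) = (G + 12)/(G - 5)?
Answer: 3904/15 ≈ 260.27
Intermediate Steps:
Y(G) = (12 + G)/(-5 + G)
r(f) = 2*f + 2*f² (r(f) = (f² + f²) + 2*f = 2*f² + 2*f = 2*f + 2*f²)
r(-11) + Y(-10)*(-302) = 2*(-11)*(1 - 11) + ((12 - 10)/(-5 - 10))*(-302) = 2*(-11)*(-10) + (2/(-15))*(-302) = 220 - 1/15*2*(-302) = 220 - 2/15*(-302) = 220 + 604/15 = 3904/15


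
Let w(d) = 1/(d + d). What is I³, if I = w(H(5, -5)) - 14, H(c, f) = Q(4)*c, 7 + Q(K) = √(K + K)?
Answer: -189812105651/68921000 - 19816807*√2/6892100 ≈ -2758.1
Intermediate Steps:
Q(K) = -7 + √2*√K (Q(K) = -7 + √(K + K) = -7 + √(2*K) = -7 + √2*√K)
H(c, f) = c*(-7 + 2*√2) (H(c, f) = (-7 + √2*√4)*c = (-7 + √2*2)*c = (-7 + 2*√2)*c = c*(-7 + 2*√2))
w(d) = 1/(2*d)
I = -14 + 1/(2*(-35 + 10*√2)) (I = 1/(2*((5*(-7 + 2*√2)))) - 14 = 1/(2*(-35 + 10*√2)) - 14 = -14 + 1/(2*(-35 + 10*√2)) ≈ -14.024)
I³ = (-5747/410 - √2/205)³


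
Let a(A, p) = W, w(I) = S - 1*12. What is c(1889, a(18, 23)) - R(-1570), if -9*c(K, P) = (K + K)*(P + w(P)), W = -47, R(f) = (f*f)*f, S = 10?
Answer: 34829222122/9 ≈ 3.8699e+9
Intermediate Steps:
w(I) = -2 (w(I) = 10 - 1*12 = 10 - 12 = -2)
R(f) = f³ (R(f) = f²*f = f³)
a(A, p) = -47
c(K, P) = -2*K*(-2 + P)/9 (c(K, P) = -(K + K)*(P - 2)/9 = -2*K*(-2 + P)/9)
c(1889, a(18, 23)) - R(-1570) = (2/9)*1889*(2 - 1*(-47)) - 1*(-1570)³ = (2/9)*1889*(2 + 47) - 1*(-3869893000) = (2/9)*1889*49 + 3869893000 = 185122/9 + 3869893000 = 34829222122/9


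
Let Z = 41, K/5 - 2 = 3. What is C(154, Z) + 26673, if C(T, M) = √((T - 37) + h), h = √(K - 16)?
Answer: 26673 + 2*√30 ≈ 26684.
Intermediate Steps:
K = 25 (K = 10 + 5*3 = 10 + 15 = 25)
h = 3 (h = √(25 - 16) = √9 = 3)
C(T, M) = √(-34 + T) (C(T, M) = √((T - 37) + 3) = √((-37 + T) + 3) = √(-34 + T))
C(154, Z) + 26673 = √(-34 + 154) + 26673 = √120 + 26673 = 2*√30 + 26673 = 26673 + 2*√30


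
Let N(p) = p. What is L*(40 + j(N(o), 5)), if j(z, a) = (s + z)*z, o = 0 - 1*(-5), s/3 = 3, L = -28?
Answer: -3080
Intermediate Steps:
s = 9 (s = 3*3 = 9)
o = 5 (o = 0 + 5 = 5)
j(z, a) = z*(9 + z) (j(z, a) = (9 + z)*z = z*(9 + z))
L*(40 + j(N(o), 5)) = -28*(40 + 5*(9 + 5)) = -28*(40 + 5*14) = -28*(40 + 70) = -28*110 = -3080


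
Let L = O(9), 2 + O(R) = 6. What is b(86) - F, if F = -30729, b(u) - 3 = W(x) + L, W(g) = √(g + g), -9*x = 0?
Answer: 30736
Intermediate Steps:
x = 0 (x = -⅑*0 = 0)
O(R) = 4 (O(R) = -2 + 6 = 4)
W(g) = √2*√g (W(g) = √(2*g) = √2*√g)
L = 4
b(u) = 7 (b(u) = 3 + (√2*√0 + 4) = 3 + (√2*0 + 4) = 3 + (0 + 4) = 3 + 4 = 7)
b(86) - F = 7 - 1*(-30729) = 7 + 30729 = 30736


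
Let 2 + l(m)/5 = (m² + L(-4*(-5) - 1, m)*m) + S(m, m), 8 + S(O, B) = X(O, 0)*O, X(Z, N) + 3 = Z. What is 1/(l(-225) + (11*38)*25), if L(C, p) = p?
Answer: 1/773150 ≈ 1.2934e-6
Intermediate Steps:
X(Z, N) = -3 + Z
S(O, B) = -8 + O*(-3 + O) (S(O, B) = -8 + (-3 + O)*O = -8 + O*(-3 + O))
l(m) = -50 + 10*m² + 5*m*(-3 + m) (l(m) = -10 + 5*((m² + m*m) + (-8 + m*(-3 + m))) = -10 + 5*((m² + m²) + (-8 + m*(-3 + m))) = -10 + 5*(2*m² + (-8 + m*(-3 + m))) = -10 + 5*(-8 + 2*m² + m*(-3 + m)) = -10 + (-40 + 10*m² + 5*m*(-3 + m)) = -50 + 10*m² + 5*m*(-3 + m))
1/(l(-225) + (11*38)*25) = 1/((-50 - 15*(-225) + 15*(-225)²) + (11*38)*25) = 1/((-50 + 3375 + 15*50625) + 418*25) = 1/((-50 + 3375 + 759375) + 10450) = 1/(762700 + 10450) = 1/773150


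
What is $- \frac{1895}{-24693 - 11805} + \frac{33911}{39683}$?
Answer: $\frac{187554709}{206907162} \approx 0.90647$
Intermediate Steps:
$- \frac{1895}{-24693 - 11805} + \frac{33911}{39683} = - \frac{1895}{-36498} + 33911 \cdot \frac{1}{39683} = \left(-1895\right) \left(- \frac{1}{36498}\right) + \frac{33911}{39683} = \frac{1895}{36498} + \frac{33911}{39683} = \frac{187554709}{206907162}$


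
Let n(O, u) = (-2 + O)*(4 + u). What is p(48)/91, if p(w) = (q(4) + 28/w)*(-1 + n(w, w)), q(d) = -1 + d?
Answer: 34271/364 ≈ 94.151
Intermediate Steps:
p(w) = (3 + 28/w)*(-9 + w² + 2*w) (p(w) = ((-1 + 4) + 28/w)*(-1 + (-8 - 2*w + 4*w + w*w)) = (3 + 28/w)*(-1 + (-8 - 2*w + 4*w + w²)) = (3 + 28/w)*(-1 + (-8 + w² + 2*w)) = (3 + 28/w)*(-9 + w² + 2*w))
p(48)/91 = (29 - 252/48 + 3*48² + 34*48)/91 = (29 - 252*1/48 + 3*2304 + 1632)*(1/91) = (29 - 21/4 + 6912 + 1632)*(1/91) = (34271/4)*(1/91) = 34271/364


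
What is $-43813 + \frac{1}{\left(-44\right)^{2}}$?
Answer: $- \frac{84821967}{1936} \approx -43813.0$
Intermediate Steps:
$-43813 + \frac{1}{\left(-44\right)^{2}} = -43813 + \frac{1}{1936} = - \frac{84821967}{1936}$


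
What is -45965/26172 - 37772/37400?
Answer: -338457473/122354100 ≈ -2.7662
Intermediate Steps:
-45965/26172 - 37772/37400 = -45965*1/26172 - 37772*1/37400 = -45965/26172 - 9443/9350 = -338457473/122354100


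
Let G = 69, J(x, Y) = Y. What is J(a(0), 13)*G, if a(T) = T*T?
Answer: 897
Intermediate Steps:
a(T) = T**2
J(a(0), 13)*G = 13*69 = 897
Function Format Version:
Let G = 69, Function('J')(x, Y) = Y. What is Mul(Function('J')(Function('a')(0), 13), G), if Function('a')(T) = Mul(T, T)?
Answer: 897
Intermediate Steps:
Function('a')(T) = Pow(T, 2)
Mul(Function('J')(Function('a')(0), 13), G) = Mul(13, 69) = 897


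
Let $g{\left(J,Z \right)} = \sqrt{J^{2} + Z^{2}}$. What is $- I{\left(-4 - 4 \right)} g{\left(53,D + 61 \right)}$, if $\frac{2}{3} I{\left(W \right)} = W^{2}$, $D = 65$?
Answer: $- 96 \sqrt{18685} \approx -13123.0$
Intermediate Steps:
$I{\left(W \right)} = \frac{3 W^{2}}{2}$
$- I{\left(-4 - 4 \right)} g{\left(53,D + 61 \right)} = - \frac{3 \left(-4 - 4\right)^{2}}{2} \sqrt{53^{2} + \left(65 + 61\right)^{2}} = - \frac{3 \left(-4 - 4\right)^{2}}{2} \sqrt{2809 + 126^{2}} = - \frac{3 \left(-8\right)^{2}}{2} \sqrt{2809 + 15876} = - \frac{3}{2} \cdot 64 \sqrt{18685} = - 96 \sqrt{18685}$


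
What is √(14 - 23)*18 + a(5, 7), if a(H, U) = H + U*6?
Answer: 47 + 54*I ≈ 47.0 + 54.0*I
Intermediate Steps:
a(H, U) = H + 6*U
√(14 - 23)*18 + a(5, 7) = √(14 - 23)*18 + (5 + 6*7) = √(-9)*18 + (5 + 42) = (3*I)*18 + 47 = 54*I + 47 = 47 + 54*I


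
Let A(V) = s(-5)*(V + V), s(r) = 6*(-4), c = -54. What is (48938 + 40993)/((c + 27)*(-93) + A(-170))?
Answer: 29977/3557 ≈ 8.4276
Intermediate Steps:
s(r) = -24
A(V) = -48*V (A(V) = -24*(V + V) = -48*V)
(48938 + 40993)/((c + 27)*(-93) + A(-170)) = (48938 + 40993)/((-54 + 27)*(-93) - 48*(-170)) = 89931/(-27*(-93) + 8160) = 89931/(2511 + 8160) = 89931/10671 = 89931*(1/10671) = 29977/3557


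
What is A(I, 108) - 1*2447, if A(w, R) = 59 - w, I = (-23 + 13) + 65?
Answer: -2443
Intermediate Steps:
I = 55 (I = -10 + 65 = 55)
A(I, 108) - 1*2447 = (59 - 1*55) - 1*2447 = (59 - 55) - 2447 = 4 - 2447 = -2443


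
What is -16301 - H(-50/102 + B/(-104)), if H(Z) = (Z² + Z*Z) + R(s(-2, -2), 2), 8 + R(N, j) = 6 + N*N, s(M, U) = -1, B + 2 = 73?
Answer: -229317891241/14066208 ≈ -16303.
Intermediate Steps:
B = 71 (B = -2 + 73 = 71)
R(N, j) = -2 + N² (R(N, j) = -8 + (6 + N*N) = -8 + (6 + N²) = -2 + N²)
H(Z) = -1 + 2*Z² (H(Z) = (Z² + Z*Z) + (-2 + (-1)²) = (Z² + Z²) + (-2 + 1) = 2*Z² - 1 = -1 + 2*Z²)
-16301 - H(-50/102 + B/(-104)) = -16301 - (-1 + 2*(-50/102 + 71/(-104))²) = -16301 - (-1 + 2*(-50*1/102 + 71*(-1/104))²) = -16301 - (-1 + 2*(-25/51 - 71/104)²) = -16301 - (-1 + 2*(-6221/5304)²) = -16301 - (-1 + 2*(38700841/28132416)) = -16301 - (-1 + 38700841/14066208) = -16301 - 1*24634633/14066208 = -16301 - 24634633/14066208 = -229317891241/14066208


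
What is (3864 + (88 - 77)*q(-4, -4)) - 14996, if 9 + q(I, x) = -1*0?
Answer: -11231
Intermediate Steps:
q(I, x) = -9 (q(I, x) = -9 - 1*0 = -9 + 0 = -9)
(3864 + (88 - 77)*q(-4, -4)) - 14996 = (3864 + (88 - 77)*(-9)) - 14996 = (3864 + 11*(-9)) - 14996 = (3864 - 99) - 14996 = 3765 - 14996 = -11231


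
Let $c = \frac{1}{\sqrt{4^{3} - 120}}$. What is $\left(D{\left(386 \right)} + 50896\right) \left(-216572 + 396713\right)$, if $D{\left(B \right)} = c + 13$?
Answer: $9170798169 - \frac{180141 i \sqrt{14}}{28} \approx 9.1708 \cdot 10^{9} - 24072.0 i$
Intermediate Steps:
$c = - \frac{i \sqrt{14}}{28}$ ($c = \frac{1}{\sqrt{64 - 120}} = \frac{1}{\sqrt{-56}} = \frac{1}{2 i \sqrt{14}} = - \frac{i \sqrt{14}}{28} \approx - 0.13363 i$)
$D{\left(B \right)} = 13 - \frac{i \sqrt{14}}{28}$ ($D{\left(B \right)} = - \frac{i \sqrt{14}}{28} + 13 = 13 - \frac{i \sqrt{14}}{28}$)
$\left(D{\left(386 \right)} + 50896\right) \left(-216572 + 396713\right) = \left(\left(13 - \frac{i \sqrt{14}}{28}\right) + 50896\right) \left(-216572 + 396713\right) = \left(50909 - \frac{i \sqrt{14}}{28}\right) 180141 = 9170798169 - \frac{180141 i \sqrt{14}}{28}$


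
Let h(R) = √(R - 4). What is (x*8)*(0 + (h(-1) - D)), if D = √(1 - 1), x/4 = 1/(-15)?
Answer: -32*I*√5/15 ≈ -4.7703*I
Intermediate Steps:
x = -4/15 (x = 4/(-15) = 4*(-1/15) = -4/15 ≈ -0.26667)
h(R) = √(-4 + R)
D = 0 (D = √0 = 0)
(x*8)*(0 + (h(-1) - D)) = (-4/15*8)*(0 + (√(-4 - 1) - 1*0)) = -32*(0 + (√(-5) + 0))/15 = -32*(0 + (I*√5 + 0))/15 = -32*(0 + I*√5)/15 = -32*I*√5/15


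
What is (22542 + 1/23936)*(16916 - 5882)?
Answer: 2976781831821/11968 ≈ 2.4873e+8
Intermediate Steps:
(22542 + 1/23936)*(16916 - 5882) = (22542 + 1/23936)*11034 = (539565313/23936)*11034 = 2976781831821/11968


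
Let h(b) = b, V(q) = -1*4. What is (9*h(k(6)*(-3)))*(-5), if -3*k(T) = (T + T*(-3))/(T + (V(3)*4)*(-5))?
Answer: 270/43 ≈ 6.2791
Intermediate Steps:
V(q) = -4
k(T) = 2*T/(3*(80 + T)) (k(T) = -(T + T*(-3))/(3*(T - 4*4*(-5))) = -(T - 3*T)/(3*(T - 16*(-5))) = -(-2*T)/(3*(T + 80)) = -(-2*T)/(3*(80 + T)) = -(-2)*T/(3*(80 + T)) = 2*T/(3*(80 + T)))
(9*h(k(6)*(-3)))*(-5) = (9*(((⅔)*6/(80 + 6))*(-3)))*(-5) = (9*(((⅔)*6/86)*(-3)))*(-5) = (9*(((⅔)*6*(1/86))*(-3)))*(-5) = (9*((2/43)*(-3)))*(-5) = (9*(-6/43))*(-5) = -54/43*(-5) = 270/43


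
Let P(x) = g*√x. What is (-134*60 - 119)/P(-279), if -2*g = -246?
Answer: 199*I*√31/279 ≈ 3.9713*I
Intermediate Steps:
g = 123 (g = -½*(-246) = 123)
P(x) = 123*√x
(-134*60 - 119)/P(-279) = (-134*60 - 119)/((123*√(-279))) = (-8040 - 119)/((123*(3*I*√31))) = -8159*(-I*√31/11439) = -(-199)*I*√31/279 = 199*I*√31/279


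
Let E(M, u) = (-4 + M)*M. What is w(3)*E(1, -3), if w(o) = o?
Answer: -9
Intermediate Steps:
E(M, u) = M*(-4 + M)
w(3)*E(1, -3) = 3*(1*(-4 + 1)) = 3*(1*(-3)) = 3*(-3) = -9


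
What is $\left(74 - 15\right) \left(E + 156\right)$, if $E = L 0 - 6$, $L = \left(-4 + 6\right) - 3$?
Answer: $8850$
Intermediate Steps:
$L = -1$ ($L = 2 - 3 = -1$)
$E = -6$ ($E = \left(-1\right) 0 - 6 = 0 - 6 = -6$)
$\left(74 - 15\right) \left(E + 156\right) = \left(74 - 15\right) \left(-6 + 156\right) = \left(74 - 15\right) 150 = 59 \cdot 150 = 8850$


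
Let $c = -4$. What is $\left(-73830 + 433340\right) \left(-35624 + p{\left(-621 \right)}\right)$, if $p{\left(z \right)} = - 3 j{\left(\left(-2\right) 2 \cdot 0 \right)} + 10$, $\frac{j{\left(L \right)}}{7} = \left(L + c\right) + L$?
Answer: $-12773390300$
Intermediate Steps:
$j{\left(L \right)} = -28 + 14 L$ ($j{\left(L \right)} = 7 \left(\left(L - 4\right) + L\right) = 7 \left(\left(-4 + L\right) + L\right) = 7 \left(-4 + 2 L\right) = -28 + 14 L$)
$p{\left(z \right)} = 94$ ($p{\left(z \right)} = - 3 \left(-28 + 14 \left(-2\right) 2 \cdot 0\right) + 10 = - 3 \left(-28 + 14 \left(\left(-4\right) 0\right)\right) + 10 = - 3 \left(-28 + 14 \cdot 0\right) + 10 = - 3 \left(-28 + 0\right) + 10 = \left(-3\right) \left(-28\right) + 10 = 84 + 10 = 94$)
$\left(-73830 + 433340\right) \left(-35624 + p{\left(-621 \right)}\right) = \left(-73830 + 433340\right) \left(-35624 + 94\right) = 359510 \left(-35530\right) = -12773390300$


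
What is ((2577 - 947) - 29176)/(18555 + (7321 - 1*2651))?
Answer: -27546/23225 ≈ -1.1861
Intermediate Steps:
((2577 - 947) - 29176)/(18555 + (7321 - 1*2651)) = (1630 - 29176)/(18555 + (7321 - 2651)) = -27546/(18555 + 4670) = -27546/23225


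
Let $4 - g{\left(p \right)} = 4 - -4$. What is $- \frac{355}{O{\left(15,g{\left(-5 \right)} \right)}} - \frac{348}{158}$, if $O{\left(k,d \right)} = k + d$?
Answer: $- \frac{29959}{869} \approx -34.475$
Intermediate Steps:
$g{\left(p \right)} = -4$ ($g{\left(p \right)} = 4 - \left(4 - -4\right) = 4 - \left(4 + 4\right) = 4 - 8 = -4$)
$O{\left(k,d \right)} = d + k$
$- \frac{355}{O{\left(15,g{\left(-5 \right)} \right)}} - \frac{348}{158} = - \frac{355}{-4 + 15} - \frac{348}{158} = - \frac{355}{11} - \frac{174}{79} = - \frac{29959}{869}$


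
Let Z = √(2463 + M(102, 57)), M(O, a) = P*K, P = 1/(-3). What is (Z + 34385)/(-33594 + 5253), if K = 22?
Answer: -34385/28341 - √22101/85023 ≈ -1.2150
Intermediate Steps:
P = -⅓ ≈ -0.33333
M(O, a) = -22/3 (M(O, a) = -⅓*22 = -22/3)
Z = √22101/3 (Z = √(2463 - 22/3) = √(7367/3) = √22101/3 ≈ 49.555)
(Z + 34385)/(-33594 + 5253) = (√22101/3 + 34385)/(-33594 + 5253) = (34385 + √22101/3)/(-28341) = (34385 + √22101/3)*(-1/28341) = -34385/28341 - √22101/85023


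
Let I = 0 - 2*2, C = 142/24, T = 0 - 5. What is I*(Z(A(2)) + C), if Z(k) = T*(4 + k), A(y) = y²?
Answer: 409/3 ≈ 136.33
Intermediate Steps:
T = -5
Z(k) = -20 - 5*k (Z(k) = -5*(4 + k) = -20 - 5*k)
C = 71/12 (C = 142*(1/24) = 71/12 ≈ 5.9167)
I = -4 (I = 0 - 4 = -4)
I*(Z(A(2)) + C) = -4*((-20 - 5*2²) + 71/12) = -4*((-20 - 5*4) + 71/12) = -4*((-20 - 20) + 71/12) = -4*(-40 + 71/12) = -4*(-409/12) = 409/3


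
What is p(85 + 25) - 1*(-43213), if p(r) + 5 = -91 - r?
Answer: 43007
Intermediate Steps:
p(r) = -96 - r (p(r) = -5 + (-91 - r) = -96 - r)
p(85 + 25) - 1*(-43213) = (-96 - (85 + 25)) - 1*(-43213) = (-96 - 1*110) + 43213 = (-96 - 110) + 43213 = -206 + 43213 = 43007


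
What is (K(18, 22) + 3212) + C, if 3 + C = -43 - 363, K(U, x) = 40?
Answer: 2843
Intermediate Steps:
C = -409 (C = -3 + (-43 - 363) = -3 - 406 = -409)
(K(18, 22) + 3212) + C = (40 + 3212) - 409 = 3252 - 409 = 2843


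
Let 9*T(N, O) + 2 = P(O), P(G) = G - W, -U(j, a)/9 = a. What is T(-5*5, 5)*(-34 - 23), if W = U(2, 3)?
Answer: -190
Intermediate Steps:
U(j, a) = -9*a
W = -27 (W = -9*3 = -27)
P(G) = 27 + G (P(G) = G - 1*(-27) = G + 27 = 27 + G)
T(N, O) = 25/9 + O/9 (T(N, O) = -2/9 + (27 + O)/9 = -2/9 + (3 + O/9) = 25/9 + O/9)
T(-5*5, 5)*(-34 - 23) = (25/9 + (⅑)*5)*(-34 - 23) = (25/9 + 5/9)*(-57) = (10/3)*(-57) = -190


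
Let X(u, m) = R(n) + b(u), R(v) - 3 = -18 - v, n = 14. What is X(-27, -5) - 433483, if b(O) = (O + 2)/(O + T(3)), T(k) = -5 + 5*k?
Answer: -7369679/17 ≈ -4.3351e+5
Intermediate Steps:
b(O) = (2 + O)/(10 + O) (b(O) = (O + 2)/(O + (-5 + 5*3)) = (2 + O)/(O + (-5 + 15)) = (2 + O)/(O + 10) = (2 + O)/(10 + O))
R(v) = -15 - v (R(v) = 3 + (-18 - v) = -15 - v)
X(u, m) = -29 + (2 + u)/(10 + u) (X(u, m) = (-15 - 1*14) + (2 + u)/(10 + u) = (-15 - 14) + (2 + u)/(10 + u) = -29 + (2 + u)/(10 + u))
X(-27, -5) - 433483 = 4*(-72 - 7*(-27))/(10 - 27) - 433483 = 4*(-72 + 189)/(-17) - 433483 = 4*(-1/17)*117 - 433483 = -468/17 - 433483 = -7369679/17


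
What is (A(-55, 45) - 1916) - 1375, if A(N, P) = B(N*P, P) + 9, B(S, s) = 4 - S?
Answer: -803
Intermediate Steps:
A(N, P) = 13 - N*P (A(N, P) = (4 - N*P) + 9 = 13 - N*P)
(A(-55, 45) - 1916) - 1375 = ((13 - 1*(-55)*45) - 1916) - 1375 = ((13 + 2475) - 1916) - 1375 = (2488 - 1916) - 1375 = 572 - 1375 = -803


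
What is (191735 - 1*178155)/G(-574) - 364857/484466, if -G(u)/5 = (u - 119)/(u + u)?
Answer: -215828904427/47962134 ≈ -4500.0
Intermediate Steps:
G(u) = -5*(-119 + u)/(2*u) (G(u) = -5*(u - 119)/(u + u) = -5*(-119 + u)/(2*u))
(191735 - 1*178155)/G(-574) - 364857/484466 = (191735 - 1*178155)/(((5/2)*(119 - 1*(-574))/(-574))) - 364857/484466 = (191735 - 178155)/(((5/2)*(-1/574)*(119 + 574))) - 364857*1/484466 = 13580/(((5/2)*(-1/574)*693)) - 364857/484466 = 13580/(-495/164) - 364857/484466 = 13580*(-164/495) - 364857/484466 = -445424/99 - 364857/484466 = -215828904427/47962134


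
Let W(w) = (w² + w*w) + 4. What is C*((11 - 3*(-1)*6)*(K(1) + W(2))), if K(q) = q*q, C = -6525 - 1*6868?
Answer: -5049161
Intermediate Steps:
W(w) = 4 + 2*w² (W(w) = (w² + w²) + 4 = 2*w² + 4 = 4 + 2*w²)
C = -13393 (C = -6525 - 6868 = -13393)
K(q) = q²
C*((11 - 3*(-1)*6)*(K(1) + W(2))) = -13393*(11 - 3*(-1)*6)*(1² + (4 + 2*2²)) = -13393*(11 + 3*6)*(1 + (4 + 2*4)) = -13393*(11 + 18)*(1 + (4 + 8)) = -388397*(1 + 12) = -388397*13 = -13393*377 = -5049161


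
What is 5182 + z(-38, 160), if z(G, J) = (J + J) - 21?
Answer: 5481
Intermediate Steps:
z(G, J) = -21 + 2*J (z(G, J) = 2*J - 21 = -21 + 2*J)
5182 + z(-38, 160) = 5182 + (-21 + 2*160) = 5182 + (-21 + 320) = 5182 + 299 = 5481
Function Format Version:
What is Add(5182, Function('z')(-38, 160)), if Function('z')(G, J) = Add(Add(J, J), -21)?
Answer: 5481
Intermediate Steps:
Function('z')(G, J) = Add(-21, Mul(2, J)) (Function('z')(G, J) = Add(Mul(2, J), -21) = Add(-21, Mul(2, J)))
Add(5182, Function('z')(-38, 160)) = Add(5182, Add(-21, Mul(2, 160))) = Add(5182, Add(-21, 320)) = Add(5182, 299) = 5481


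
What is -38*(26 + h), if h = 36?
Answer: -2356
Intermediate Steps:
-38*(26 + h) = -38*(26 + 36) = -38*62 = -2356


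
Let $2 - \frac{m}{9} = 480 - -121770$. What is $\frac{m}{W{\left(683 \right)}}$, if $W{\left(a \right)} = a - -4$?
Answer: $- \frac{366744}{229} \approx -1601.5$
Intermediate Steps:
$m = -1100232$ ($m = 18 - 9 \left(480 - -121770\right) = 18 - 9 \left(480 + 121770\right) = 18 - 1100250 = -1100232$)
$W{\left(a \right)} = 4 + a$ ($W{\left(a \right)} = a + 4 = 4 + a$)
$\frac{m}{W{\left(683 \right)}} = - \frac{1100232}{4 + 683} = - \frac{1100232}{687} = \left(-1100232\right) \frac{1}{687} = - \frac{366744}{229}$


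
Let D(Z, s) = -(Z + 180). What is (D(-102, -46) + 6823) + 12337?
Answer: 19082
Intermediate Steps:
D(Z, s) = -180 - Z (D(Z, s) = -(180 + Z) = -180 - Z)
(D(-102, -46) + 6823) + 12337 = ((-180 - 1*(-102)) + 6823) + 12337 = ((-180 + 102) + 6823) + 12337 = (-78 + 6823) + 12337 = 6745 + 12337 = 19082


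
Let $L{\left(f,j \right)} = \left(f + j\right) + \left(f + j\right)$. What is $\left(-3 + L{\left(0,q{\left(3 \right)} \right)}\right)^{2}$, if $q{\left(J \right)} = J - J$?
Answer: $9$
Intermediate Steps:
$q{\left(J \right)} = 0$
$L{\left(f,j \right)} = 2 f + 2 j$
$\left(-3 + L{\left(0,q{\left(3 \right)} \right)}\right)^{2} = \left(-3 + \left(2 \cdot 0 + 2 \cdot 0\right)\right)^{2} = \left(-3 + \left(0 + 0\right)\right)^{2} = \left(-3 + 0\right)^{2} = \left(-3\right)^{2} = 9$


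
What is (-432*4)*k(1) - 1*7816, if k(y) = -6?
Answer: 2552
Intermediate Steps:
(-432*4)*k(1) - 1*7816 = -432*4*(-6) - 1*7816 = -36*48*(-6) - 7816 = -1728*(-6) - 7816 = 10368 - 7816 = 2552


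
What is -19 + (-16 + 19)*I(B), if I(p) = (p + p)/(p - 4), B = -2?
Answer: -17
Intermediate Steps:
I(p) = 2*p/(-4 + p) (I(p) = (2*p)/(-4 + p) = 2*p/(-4 + p))
-19 + (-16 + 19)*I(B) = -19 + (-16 + 19)*(2*(-2)/(-4 - 2)) = -19 + 3*(2*(-2)/(-6)) = -19 + 3*(2*(-2)*(-⅙)) = -19 + 3*(⅔) = -19 + 2 = -17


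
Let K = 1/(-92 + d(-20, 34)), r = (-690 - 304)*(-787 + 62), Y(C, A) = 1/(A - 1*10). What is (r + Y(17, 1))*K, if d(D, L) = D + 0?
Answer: -6485849/1008 ≈ -6434.4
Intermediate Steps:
Y(C, A) = 1/(-10 + A) (Y(C, A) = 1/(A - 10) = 1/(-10 + A))
r = 720650 (r = -994*(-725) = 720650)
d(D, L) = D
K = -1/112 (K = 1/(-92 - 20) = 1/(-112) = -1/112 ≈ -0.0089286)
(r + Y(17, 1))*K = (720650 + 1/(-10 + 1))*(-1/112) = (720650 + 1/(-9))*(-1/112) = (720650 - 1/9)*(-1/112) = (6485849/9)*(-1/112) = -6485849/1008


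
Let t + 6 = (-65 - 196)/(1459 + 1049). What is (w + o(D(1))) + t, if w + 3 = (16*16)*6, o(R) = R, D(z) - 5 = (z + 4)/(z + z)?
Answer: 1282755/836 ≈ 1534.4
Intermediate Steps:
D(z) = 5 + (4 + z)/(2*z) (D(z) = 5 + (z + 4)/(z + z) = 5 + (4 + z)/((2*z)) = 5 + (4 + z)*(1/(2*z)) = 5 + (4 + z)/(2*z))
t = -5103/836 (t = -6 + (-65 - 196)/(1459 + 1049) = -6 - 261/2508 = -6 - 261*1/2508 = -6 - 87/836 = -5103/836 ≈ -6.1041)
w = 1533 (w = -3 + (16*16)*6 = -3 + 256*6 = -3 + 1536 = 1533)
(w + o(D(1))) + t = (1533 + (11/2 + 2/1)) - 5103/836 = (1533 + (11/2 + 2*1)) - 5103/836 = (1533 + (11/2 + 2)) - 5103/836 = (1533 + 15/2) - 5103/836 = 3081/2 - 5103/836 = 1282755/836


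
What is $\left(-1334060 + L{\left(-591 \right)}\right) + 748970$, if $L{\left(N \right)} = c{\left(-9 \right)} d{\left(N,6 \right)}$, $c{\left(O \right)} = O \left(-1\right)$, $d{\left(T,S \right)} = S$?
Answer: $-585036$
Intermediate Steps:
$c{\left(O \right)} = - O$
$L{\left(N \right)} = 54$ ($L{\left(N \right)} = \left(-1\right) \left(-9\right) 6 = 9 \cdot 6 = 54$)
$\left(-1334060 + L{\left(-591 \right)}\right) + 748970 = \left(-1334060 + 54\right) + 748970 = -1334006 + 748970 = -585036$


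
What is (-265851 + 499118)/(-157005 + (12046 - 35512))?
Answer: -233267/180471 ≈ -1.2925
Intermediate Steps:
(-265851 + 499118)/(-157005 + (12046 - 35512)) = 233267/(-157005 - 23466) = 233267/(-180471) = 233267*(-1/180471) = -233267/180471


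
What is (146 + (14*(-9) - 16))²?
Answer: 16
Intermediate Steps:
(146 + (14*(-9) - 16))² = (146 + (-126 - 16))² = (146 - 142)² = 4² = 16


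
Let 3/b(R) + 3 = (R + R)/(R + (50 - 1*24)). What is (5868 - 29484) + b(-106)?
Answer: -165372/7 ≈ -23625.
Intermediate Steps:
b(R) = 3/(-3 + 2*R/(26 + R)) (b(R) = 3/(-3 + (R + R)/(R + (50 - 1*24))) = 3/(-3 + (2*R)/(R + (50 - 24))) = 3/(-3 + (2*R)/(R + 26)) = 3/(-3 + (2*R)/(26 + R)) = 3/(-3 + 2*R/(26 + R)))
(5868 - 29484) + b(-106) = (5868 - 29484) + 3*(-26 - 1*(-106))/(78 - 106) = -23616 + 3*(-26 + 106)/(-28) = -23616 + 3*(-1/28)*80 = -23616 - 60/7 = -165372/7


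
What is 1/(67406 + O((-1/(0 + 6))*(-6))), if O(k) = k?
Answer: 1/67407 ≈ 1.4835e-5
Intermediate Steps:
1/(67406 + O((-1/(0 + 6))*(-6))) = 1/(67406 + (-1/(0 + 6))*(-6)) = 1/(67406 + (-1/6)*(-6)) = 1/(67406 + ((⅙)*(-1))*(-6)) = 1/(67406 - ⅙*(-6)) = 1/(67406 + 1) = 1/67407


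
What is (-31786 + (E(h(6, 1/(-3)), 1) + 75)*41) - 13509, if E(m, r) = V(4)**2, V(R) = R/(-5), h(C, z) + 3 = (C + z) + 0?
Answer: -1054844/25 ≈ -42194.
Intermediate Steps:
h(C, z) = -3 + C + z (h(C, z) = -3 + ((C + z) + 0) = -3 + (C + z) = -3 + C + z)
V(R) = -R/5 (V(R) = R*(-1/5) = -R/5)
E(m, r) = 16/25 (E(m, r) = (-1/5*4)**2 = (-4/5)**2 = 16/25)
(-31786 + (E(h(6, 1/(-3)), 1) + 75)*41) - 13509 = (-31786 + (16/25 + 75)*41) - 13509 = (-31786 + (1891/25)*41) - 13509 = (-31786 + 77531/25) - 13509 = -717119/25 - 13509 = -1054844/25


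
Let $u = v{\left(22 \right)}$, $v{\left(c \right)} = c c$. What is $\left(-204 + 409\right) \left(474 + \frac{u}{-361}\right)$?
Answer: $\frac{34979150}{361} \approx 96895.0$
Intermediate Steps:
$v{\left(c \right)} = c^{2}$
$u = 484$ ($u = 22^{2} = 484$)
$\left(-204 + 409\right) \left(474 + \frac{u}{-361}\right) = \left(-204 + 409\right) \left(474 + \frac{484}{-361}\right) = 205 \left(474 + 484 \left(- \frac{1}{361}\right)\right) = 205 \left(474 - \frac{484}{361}\right) = 205 \cdot \frac{170630}{361} = \frac{34979150}{361}$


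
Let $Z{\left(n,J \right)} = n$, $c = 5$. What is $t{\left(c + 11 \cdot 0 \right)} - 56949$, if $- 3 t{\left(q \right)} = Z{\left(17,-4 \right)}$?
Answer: $- \frac{170864}{3} \approx -56955.0$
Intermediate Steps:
$t{\left(q \right)} = - \frac{17}{3}$ ($t{\left(q \right)} = \left(- \frac{1}{3}\right) 17 = - \frac{17}{3}$)
$t{\left(c + 11 \cdot 0 \right)} - 56949 = - \frac{17}{3} - 56949 = - \frac{170864}{3}$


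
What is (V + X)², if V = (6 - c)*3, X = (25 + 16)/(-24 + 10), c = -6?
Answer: 214369/196 ≈ 1093.7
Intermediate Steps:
X = -41/14 (X = 41/(-14) = 41*(-1/14) = -41/14 ≈ -2.9286)
V = 36 (V = (6 - 1*(-6))*3 = (6 + 6)*3 = 12*3 = 36)
(V + X)² = (36 - 41/14)² = (463/14)² = 214369/196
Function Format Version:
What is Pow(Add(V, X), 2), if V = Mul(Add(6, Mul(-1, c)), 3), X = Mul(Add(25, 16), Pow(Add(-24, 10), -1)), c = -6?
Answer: Rational(214369, 196) ≈ 1093.7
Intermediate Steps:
X = Rational(-41, 14) (X = Mul(41, Pow(-14, -1)) = Mul(41, Rational(-1, 14)) = Rational(-41, 14) ≈ -2.9286)
V = 36 (V = Mul(Add(6, Mul(-1, -6)), 3) = Mul(Add(6, 6), 3) = Mul(12, 3) = 36)
Pow(Add(V, X), 2) = Pow(Add(36, Rational(-41, 14)), 2) = Pow(Rational(463, 14), 2) = Rational(214369, 196)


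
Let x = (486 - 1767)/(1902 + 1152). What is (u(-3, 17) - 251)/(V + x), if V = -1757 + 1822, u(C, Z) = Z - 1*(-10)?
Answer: -228032/65743 ≈ -3.4685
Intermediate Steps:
u(C, Z) = 10 + Z (u(C, Z) = Z + 10 = 10 + Z)
x = -427/1018 (x = -1281/3054 = -1281*1/3054 = -427/1018 ≈ -0.41945)
V = 65
(u(-3, 17) - 251)/(V + x) = ((10 + 17) - 251)/(65 - 427/1018) = (27 - 251)/(65743/1018) = -224*1018/65743 = -228032/65743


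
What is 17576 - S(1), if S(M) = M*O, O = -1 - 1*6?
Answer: 17583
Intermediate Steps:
O = -7 (O = -1 - 6 = -7)
S(M) = -7*M (S(M) = M*(-7) = -7*M)
17576 - S(1) = 17576 - (-7) = 17576 - 1*(-7) = 17576 + 7 = 17583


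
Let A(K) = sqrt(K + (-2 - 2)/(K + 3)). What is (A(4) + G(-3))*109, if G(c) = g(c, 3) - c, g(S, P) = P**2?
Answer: 1308 + 218*sqrt(42)/7 ≈ 1509.8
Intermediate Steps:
A(K) = sqrt(K - 4/(3 + K))
G(c) = 9 - c (G(c) = 3**2 - c = 9 - c)
(A(4) + G(-3))*109 = (sqrt((-4 + 4*(3 + 4))/(3 + 4)) + (9 - 1*(-3)))*109 = (sqrt((-4 + 4*7)/7) + (9 + 3))*109 = (sqrt((-4 + 28)/7) + 12)*109 = (sqrt((1/7)*24) + 12)*109 = (sqrt(24/7) + 12)*109 = (2*sqrt(42)/7 + 12)*109 = (12 + 2*sqrt(42)/7)*109 = 1308 + 218*sqrt(42)/7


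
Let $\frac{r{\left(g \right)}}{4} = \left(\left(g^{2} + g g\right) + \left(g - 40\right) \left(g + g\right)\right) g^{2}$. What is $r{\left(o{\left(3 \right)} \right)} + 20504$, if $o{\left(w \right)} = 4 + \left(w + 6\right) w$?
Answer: $5263720$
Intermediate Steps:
$o{\left(w \right)} = 4 + w \left(6 + w\right)$ ($o{\left(w \right)} = 4 + \left(6 + w\right) w = 4 + w \left(6 + w\right)$)
$r{\left(g \right)} = 4 g^{2} \left(2 g^{2} + 2 g \left(-40 + g\right)\right)$ ($r{\left(g \right)} = 4 \left(\left(g^{2} + g g\right) + \left(g - 40\right) \left(g + g\right)\right) g^{2} = 4 \left(\left(g^{2} + g^{2}\right) + \left(-40 + g\right) 2 g\right) g^{2} = 4 \left(2 g^{2} + 2 g \left(-40 + g\right)\right) g^{2} = 4 g^{2} \left(2 g^{2} + 2 g \left(-40 + g\right)\right)$)
$r{\left(o{\left(3 \right)} \right)} + 20504 = 16 \left(4 + 3^{2} + 6 \cdot 3\right)^{3} \left(-20 + \left(4 + 3^{2} + 6 \cdot 3\right)\right) + 20504 = 16 \left(4 + 9 + 18\right)^{3} \left(-20 + \left(4 + 9 + 18\right)\right) + 20504 = 16 \cdot 31^{3} \left(-20 + 31\right) + 20504 = 16 \cdot 29791 \cdot 11 + 20504 = 5243216 + 20504 = 5263720$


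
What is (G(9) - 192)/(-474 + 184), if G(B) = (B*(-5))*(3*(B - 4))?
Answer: 867/290 ≈ 2.9897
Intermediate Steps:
G(B) = -5*B*(-12 + 3*B) (G(B) = (-5*B)*(3*(-4 + B)) = (-5*B)*(-12 + 3*B) = -5*B*(-12 + 3*B))
(G(9) - 192)/(-474 + 184) = (15*9*(4 - 1*9) - 192)/(-474 + 184) = (15*9*(4 - 9) - 192)/(-290) = (15*9*(-5) - 192)*(-1/290) = (-675 - 192)*(-1/290) = -867*(-1/290) = 867/290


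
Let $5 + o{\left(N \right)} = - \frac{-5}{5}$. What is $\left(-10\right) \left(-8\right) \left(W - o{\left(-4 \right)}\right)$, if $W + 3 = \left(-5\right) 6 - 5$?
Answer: $-2720$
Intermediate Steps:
$W = -38$ ($W = -3 - 35 = -38$)
$o{\left(N \right)} = -4$ ($o{\left(N \right)} = -5 - - \frac{5}{5} = -5 - \left(-5\right) \frac{1}{5} = -5 - -1 = -5 + 1 = -4$)
$\left(-10\right) \left(-8\right) \left(W - o{\left(-4 \right)}\right) = \left(-10\right) \left(-8\right) \left(-38 - -4\right) = 80 \left(-38 + 4\right) = 80 \left(-34\right) = -2720$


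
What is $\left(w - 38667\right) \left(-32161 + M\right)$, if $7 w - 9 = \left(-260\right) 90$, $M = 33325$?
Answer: $- \frac{342285840}{7} \approx -4.8898 \cdot 10^{7}$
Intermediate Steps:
$w = - \frac{23391}{7}$ ($w = \frac{9}{7} + \frac{\left(-260\right) 90}{7} = \frac{9}{7} + \frac{1}{7} \left(-23400\right) = \frac{9}{7} - \frac{23400}{7} = - \frac{23391}{7} \approx -3341.6$)
$\left(w - 38667\right) \left(-32161 + M\right) = \left(- \frac{23391}{7} - 38667\right) \left(-32161 + 33325\right) = \left(- \frac{294060}{7}\right) 1164 = - \frac{342285840}{7}$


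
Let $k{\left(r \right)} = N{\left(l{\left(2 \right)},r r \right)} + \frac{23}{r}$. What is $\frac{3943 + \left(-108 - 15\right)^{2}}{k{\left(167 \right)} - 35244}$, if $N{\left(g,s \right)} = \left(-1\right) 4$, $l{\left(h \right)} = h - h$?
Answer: $- \frac{3185024}{5886393} \approx -0.54108$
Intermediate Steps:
$l{\left(h \right)} = 0$
$N{\left(g,s \right)} = -4$
$k{\left(r \right)} = -4 + \frac{23}{r}$
$\frac{3943 + \left(-108 - 15\right)^{2}}{k{\left(167 \right)} - 35244} = \frac{3943 + \left(-108 - 15\right)^{2}}{\left(-4 + \frac{23}{167}\right) - 35244} = \frac{3943 + \left(-123\right)^{2}}{\left(-4 + 23 \cdot \frac{1}{167}\right) - 35244} = \frac{3943 + 15129}{\left(-4 + \frac{23}{167}\right) - 35244} = \frac{19072}{- \frac{645}{167} - 35244} = \frac{19072}{- \frac{5886393}{167}} = 19072 \left(- \frac{167}{5886393}\right) = - \frac{3185024}{5886393}$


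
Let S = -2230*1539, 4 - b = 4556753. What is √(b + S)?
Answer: I*√7988719 ≈ 2826.4*I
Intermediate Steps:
b = -4556749 (b = 4 - 1*4556753 = 4 - 4556753 = -4556749)
S = -3431970
√(b + S) = √(-4556749 - 3431970) = √(-7988719) = I*√7988719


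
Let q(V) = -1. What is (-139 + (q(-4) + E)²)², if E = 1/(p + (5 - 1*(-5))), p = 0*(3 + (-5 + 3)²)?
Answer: 190964761/10000 ≈ 19096.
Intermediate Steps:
p = 0 (p = 0*(3 + (-2)²) = 0*(3 + 4) = 0*7 = 0)
E = ⅒ (E = 1/(0 + (5 - 1*(-5))) = 1/(0 + (5 + 5)) = 1/(0 + 10) = 1/10 = ⅒ ≈ 0.10000)
(-139 + (q(-4) + E)²)² = (-139 + (-1 + ⅒)²)² = (-139 + (-9/10)²)² = (-139 + 81/100)² = (-13819/100)² = 190964761/10000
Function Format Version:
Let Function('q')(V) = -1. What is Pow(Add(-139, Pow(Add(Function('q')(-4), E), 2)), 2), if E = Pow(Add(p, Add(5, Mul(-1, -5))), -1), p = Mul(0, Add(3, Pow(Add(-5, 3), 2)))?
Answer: Rational(190964761, 10000) ≈ 19096.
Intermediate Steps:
p = 0 (p = Mul(0, Add(3, Pow(-2, 2))) = Mul(0, Add(3, 4)) = Mul(0, 7) = 0)
E = Rational(1, 10) (E = Pow(Add(0, Add(5, Mul(-1, -5))), -1) = Pow(Add(0, Add(5, 5)), -1) = Pow(Add(0, 10), -1) = Pow(10, -1) = Rational(1, 10) ≈ 0.10000)
Pow(Add(-139, Pow(Add(Function('q')(-4), E), 2)), 2) = Pow(Add(-139, Pow(Add(-1, Rational(1, 10)), 2)), 2) = Pow(Add(-139, Pow(Rational(-9, 10), 2)), 2) = Pow(Add(-139, Rational(81, 100)), 2) = Pow(Rational(-13819, 100), 2) = Rational(190964761, 10000)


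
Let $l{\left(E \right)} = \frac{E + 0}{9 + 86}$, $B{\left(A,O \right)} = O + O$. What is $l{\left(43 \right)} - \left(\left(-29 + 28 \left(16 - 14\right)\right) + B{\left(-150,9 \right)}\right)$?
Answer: $- \frac{4232}{95} \approx -44.547$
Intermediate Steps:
$B{\left(A,O \right)} = 2 O$
$l{\left(E \right)} = \frac{E}{95}$
$l{\left(43 \right)} - \left(\left(-29 + 28 \left(16 - 14\right)\right) + B{\left(-150,9 \right)}\right) = \frac{1}{95} \cdot 43 - \left(\left(-29 + 28 \left(16 - 14\right)\right) + 2 \cdot 9\right) = \frac{43}{95} - \left(\left(-29 + 28 \cdot 2\right) + 18\right) = \frac{43}{95} - \left(\left(-29 + 56\right) + 18\right) = \frac{43}{95} - \left(27 + 18\right) = \frac{43}{95} - 45 = - \frac{4232}{95}$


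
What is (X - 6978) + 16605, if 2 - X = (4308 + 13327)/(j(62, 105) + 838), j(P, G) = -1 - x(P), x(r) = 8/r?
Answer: 249258462/25943 ≈ 9607.9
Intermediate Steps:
j(P, G) = -1 - 8/P
X = -494799/25943 (X = 2 - (4308 + 13327)/((-8 - 1*62)/62 + 838) = 2 - 17635/((-8 - 62)/62 + 838) = 2 - 17635/((1/62)*(-70) + 838) = 2 - 17635/(-35/31 + 838) = 2 - 17635/25943/31 = 2 - 17635*31/25943 = 2 - 1*546685/25943 = 2 - 546685/25943 = -494799/25943 ≈ -19.073)
(X - 6978) + 16605 = (-494799/25943 - 6978) + 16605 = -181525053/25943 + 16605 = 249258462/25943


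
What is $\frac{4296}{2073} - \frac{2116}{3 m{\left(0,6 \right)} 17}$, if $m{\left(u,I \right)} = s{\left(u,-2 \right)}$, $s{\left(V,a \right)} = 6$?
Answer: $- \frac{511982}{105723} \approx -4.8427$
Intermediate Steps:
$m{\left(u,I \right)} = 6$
$\frac{4296}{2073} - \frac{2116}{3 m{\left(0,6 \right)} 17} = \frac{4296}{2073} - \frac{2116}{3 \cdot 6 \cdot 17} = 4296 \cdot \frac{1}{2073} - \frac{2116}{18 \cdot 17} = \frac{1432}{691} - \frac{2116}{306} = \frac{1432}{691} - \frac{1058}{153} = - \frac{511982}{105723}$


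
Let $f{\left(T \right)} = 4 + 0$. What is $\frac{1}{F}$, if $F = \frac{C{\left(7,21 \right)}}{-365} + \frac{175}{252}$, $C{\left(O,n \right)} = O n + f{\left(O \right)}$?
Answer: $\frac{13140}{3689} \approx 3.5619$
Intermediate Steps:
$f{\left(T \right)} = 4$
$C{\left(O,n \right)} = 4 + O n$ ($C{\left(O,n \right)} = O n + 4 = 4 + O n$)
$F = \frac{3689}{13140}$ ($F = \frac{4 + 7 \cdot 21}{-365} + \frac{175}{252} = \left(4 + 147\right) \left(- \frac{1}{365}\right) + 175 \cdot \frac{1}{252} = 151 \left(- \frac{1}{365}\right) + \frac{25}{36} = - \frac{151}{365} + \frac{25}{36} = \frac{3689}{13140} \approx 0.28075$)
$\frac{1}{F} = \frac{1}{\frac{3689}{13140}} = \frac{13140}{3689}$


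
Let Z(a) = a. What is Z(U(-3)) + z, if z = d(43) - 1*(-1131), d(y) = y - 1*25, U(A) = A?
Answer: 1146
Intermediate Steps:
d(y) = -25 + y (d(y) = y - 25 = -25 + y)
z = 1149 (z = (-25 + 43) - 1*(-1131) = 18 + 1131 = 1149)
Z(U(-3)) + z = -3 + 1149 = 1146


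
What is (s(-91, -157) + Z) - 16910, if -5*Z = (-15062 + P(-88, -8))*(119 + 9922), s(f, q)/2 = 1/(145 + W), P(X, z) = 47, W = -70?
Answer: 2260215977/75 ≈ 3.0136e+7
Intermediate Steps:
s(f, q) = 2/75 (s(f, q) = 2/(145 - 70) = 2/75)
Z = 30153123 (Z = -(-15062 + 47)*(119 + 9922)/5 = -(-3003)*10041 = -⅕*(-150765615) = 30153123)
(s(-91, -157) + Z) - 16910 = (2/75 + 30153123) - 16910 = 2261484227/75 - 16910 = 2260215977/75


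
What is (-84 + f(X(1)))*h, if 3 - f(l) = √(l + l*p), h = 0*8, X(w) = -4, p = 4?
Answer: 0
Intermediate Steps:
h = 0
f(l) = 3 - √5*√l (f(l) = 3 - √(l + l*4) = 3 - √(l + 4*l) = 3 - √(5*l) = 3 - √5*√l)
(-84 + f(X(1)))*h = (-84 + (3 - √5*√(-4)))*0 = (-84 + (3 - √5*2*I))*0 = (-84 + (3 - 2*I*√5))*0 = (-81 - 2*I*√5)*0 = 0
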